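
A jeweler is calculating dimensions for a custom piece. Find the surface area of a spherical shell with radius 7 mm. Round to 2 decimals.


Shape: sphere
Radius r = 7 mm
Formula: SA = 4 * pi * r^2
r^2 = 49
SA = 4 * pi * 49
SA = 196 * pi
SA = 615.75
615.75 mm^2


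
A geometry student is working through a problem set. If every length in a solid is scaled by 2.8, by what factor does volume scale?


Linear scale factor k = 2.8
Rule: under a linear scaling by k, volumes scale by k^3.
k^3 = 2.8 * 2.8 * 2.8
k^3 = 7.84 * 2.8
k^3 = 21.952
Volume scales by a factor of 21.952.
21.952 (dimensionless)


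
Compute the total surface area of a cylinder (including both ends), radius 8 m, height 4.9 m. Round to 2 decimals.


Shape: closed cylinder
Radius r = 8 m, Height h = 4.9 m
Formula: SA = 2*pi*r^2 + 2*pi*r*h = 2*pi*r*(r + h)
r + h = 12.9
2 * r * (r + h) = 2 * 8 * 12.9 = 206.4
SA = 206.4 * pi
SA = 648.42
648.42 m^2


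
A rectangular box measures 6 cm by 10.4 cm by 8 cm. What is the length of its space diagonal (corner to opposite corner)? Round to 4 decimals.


Shape: rectangular box (space diagonal)
l = 6 cm, w = 10.4 cm, h = 8 cm
Visualize: the diagonal of the base, then a right triangle with that diagonal and the height.
Formula: d = sqrt(l^2 + w^2 + h^2)
l^2 + w^2 + h^2 = 36 + 108.16 + 64 = 208.16
d = sqrt(208.16)
d = 14.4278
14.4278 cm


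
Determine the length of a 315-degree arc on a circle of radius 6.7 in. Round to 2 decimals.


Shape: circular arc
Radius r = 6.7 in, Angle = 315 degrees
Formula: L = (angle/360) * 2 * pi * r
2 * pi * r = 13.4 * pi
L = (315/360) * 13.4 * pi
L = 11.725 * pi
L = 36.84
36.84 in


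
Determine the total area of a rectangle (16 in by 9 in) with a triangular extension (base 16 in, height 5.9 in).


Composite shape: rectangle + triangle
Rectangle area = 16 * 9 = 144
Triangle area = 0.5 * 16 * 5.9 = 47.2
Total = 144 + 47.2
Total = 191.2
191.2 in^2


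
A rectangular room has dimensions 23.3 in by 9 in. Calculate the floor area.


Shape: rectangle
Length l = 23.3 in, Width w = 9 in
Formula: A = l * w
A = 23.3 * 9
A = 209.7
209.7 in^2


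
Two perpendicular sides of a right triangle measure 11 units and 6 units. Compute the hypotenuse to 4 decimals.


Shape: right triangle
Legs a = 11 units, b = 6 units
Formula: c = sqrt(a^2 + b^2)
a^2 = 121, b^2 = 36
a^2 + b^2 = 157
c = sqrt(157)
c = 12.53
12.53 units


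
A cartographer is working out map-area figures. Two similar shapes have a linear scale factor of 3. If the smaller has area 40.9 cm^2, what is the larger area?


Linear scale factor k = 3
Original area = 40.9 cm^2
Rule: under a linear scaling by k, areas scale by k^2.
k^2 = 3^2 = 9
New area = 40.9 * 9
New area = 368.1
368.1 cm^2


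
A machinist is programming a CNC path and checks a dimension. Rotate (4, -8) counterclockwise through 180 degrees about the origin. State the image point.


Transformation: rotation about the origin
Original point: (4, -8)
Rule for 180 deg: (x, y) -> (-x, -y)
Apply: (4, -8) -> (-4, 8)
(-4, 8)


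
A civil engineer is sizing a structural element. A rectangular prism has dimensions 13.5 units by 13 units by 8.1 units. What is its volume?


Shape: rectangular prism
l = 13.5 units, w = 13 units, h = 8.1 units
Formula: V = l * w * h
V = 13.5 * 13 * 8.1
V = 175.5 * 8.1
V = 1421.55
1421.55 units^3


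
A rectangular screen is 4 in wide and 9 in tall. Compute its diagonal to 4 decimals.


Shape: rectangle (diagonal via Pythagoras)
Sides: 4 in and 9 in
Formula: d = sqrt(l^2 + w^2)
l^2 = 16, w^2 = 81
l^2 + w^2 = 97
d = sqrt(97)
d = 9.8489
9.8489 in


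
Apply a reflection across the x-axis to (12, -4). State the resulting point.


Transformation: reflection
Original point: (12, -4)
Rule for reflection over the x-axis: (x, y) -> (x, -y)
Apply: (12, -4) -> (12, 4)
(12, 4)


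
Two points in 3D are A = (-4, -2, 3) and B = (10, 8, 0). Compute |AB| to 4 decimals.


3D distance between two points
P1 = (-4, -2, 3), P2 = (10, 8, 0)
Formula: d = sqrt((x2-x1)^2 + (y2-y1)^2 + (z2-z1)^2)
dx = 10 - -4 = 14
dy = 8 - -2 = 10
dz = 0 - 3 = -3
dx^2 + dy^2 + dz^2 = 196 + 100 + 9 = 305
d = sqrt(305)
d = 17.4642
17.4642 units


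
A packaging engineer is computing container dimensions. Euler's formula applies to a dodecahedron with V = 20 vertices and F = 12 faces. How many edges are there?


Polyhedron: dodecahedron
Euler's formula for convex polyhedra: V - E + F = 2
Given: V = 20 vertices and F = 12 faces
Solve for E:
E = V + F - 2 = 20 + 12 - 2 = 30
30 edges


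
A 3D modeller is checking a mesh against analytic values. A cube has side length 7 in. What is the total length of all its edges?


Shape: cube
Side s = 7 in
A cube has 12 edges, all equal.
Formula: total edge length = 12 * s
Total = 12 * 7
Total = 84
84 in


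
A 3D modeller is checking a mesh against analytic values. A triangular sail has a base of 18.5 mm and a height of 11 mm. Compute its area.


Shape: triangle
Base b = 18.5 mm, Height h = 11 mm
Formula: A = (1/2) * b * h
A = 0.5 * 18.5 * 11
A = 0.5 * 203.5
A = 101.75
101.75 mm^2


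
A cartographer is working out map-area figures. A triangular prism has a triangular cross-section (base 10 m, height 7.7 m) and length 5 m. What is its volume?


Shape: triangular prism
Triangle base = 10 m, triangle height = 7.7 m, prism length L = 5 m
Formula: V = (1/2 * b * h_tri) * L
Cross-section area = 0.5 * 10 * 7.7 = 38.5
V = 38.5 * 5
V = 192.5
192.5 m^3


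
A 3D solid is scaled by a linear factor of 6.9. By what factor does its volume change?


Linear scale factor k = 6.9
Rule: under a linear scaling by k, volumes scale by k^3.
k^3 = 6.9 * 6.9 * 6.9
k^3 = 47.61 * 6.9
k^3 = 328.509
Volume scales by a factor of 328.509.
328.509 (dimensionless)


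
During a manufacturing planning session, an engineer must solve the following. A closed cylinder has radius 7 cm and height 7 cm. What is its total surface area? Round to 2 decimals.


Shape: closed cylinder
Radius r = 7 cm, Height h = 7 cm
Formula: SA = 2*pi*r^2 + 2*pi*r*h = 2*pi*r*(r + h)
r + h = 14
2 * r * (r + h) = 2 * 7 * 14 = 196
SA = 196 * pi
SA = 615.75
615.75 cm^2


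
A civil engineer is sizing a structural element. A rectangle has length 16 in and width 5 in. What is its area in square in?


Shape: rectangle
Length l = 16 in, Width w = 5 in
Formula: A = l * w
A = 16 * 5
A = 80
80 in^2


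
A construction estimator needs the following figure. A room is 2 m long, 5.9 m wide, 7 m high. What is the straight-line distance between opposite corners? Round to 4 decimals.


Shape: rectangular box (space diagonal)
l = 2 m, w = 5.9 m, h = 7 m
Visualize: the diagonal of the base, then a right triangle with that diagonal and the height.
Formula: d = sqrt(l^2 + w^2 + h^2)
l^2 + w^2 + h^2 = 4 + 34.81 + 49 = 87.81
d = sqrt(87.81)
d = 9.3707
9.3707 m


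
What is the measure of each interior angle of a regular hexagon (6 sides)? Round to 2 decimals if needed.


Shape: regular hexagon (6 sides)
Formula: interior angle = (n - 2) * 180 / n
(n - 2) = 4
(n - 2) * 180 = 720
angle = 720 / 6
angle = 120
120 degrees


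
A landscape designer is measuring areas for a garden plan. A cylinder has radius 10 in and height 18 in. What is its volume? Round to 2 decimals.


Shape: cylinder
Radius r = 10 in, Height h = 18 in
Formula: V = pi * r^2 * h
r^2 = 100
V = pi * 100 * 18
V = 1800 * pi
V = 5654.87
5654.87 in^3


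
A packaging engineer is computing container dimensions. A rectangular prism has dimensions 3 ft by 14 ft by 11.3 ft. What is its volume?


Shape: rectangular prism
l = 3 ft, w = 14 ft, h = 11.3 ft
Formula: V = l * w * h
V = 3 * 14 * 11.3
V = 42 * 11.3
V = 474.6
474.6 ft^3


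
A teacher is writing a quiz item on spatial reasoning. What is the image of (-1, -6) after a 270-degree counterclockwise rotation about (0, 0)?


Transformation: rotation about the origin
Original point: (-1, -6)
Rule for 270 deg counterclockwise: (x, y) -> (y, -x)
Apply: (-1, -6) -> (-6, 1)
(-6, 1)


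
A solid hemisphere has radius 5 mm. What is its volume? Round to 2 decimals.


Shape: hemisphere (half of a sphere)
Radius r = 5 mm
Formula: V = (1/2) * (4/3) * pi * r^3 = (2/3) * pi * r^3
r^3 = 125
(2/3) * 125 = 83.333333
V = 83.333333 * pi
V = 261.8
261.8 mm^3


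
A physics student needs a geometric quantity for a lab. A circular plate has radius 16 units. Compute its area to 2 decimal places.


Shape: circle
Radius r = 16 units
Formula: A = pi * r^2
r^2 = 16^2 = 256
A = pi * 256
A = 804.25
804.25 units^2


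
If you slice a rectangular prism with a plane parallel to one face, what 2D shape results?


Solid: rectangular prism
Cutting plane: parallel to one face
Visualize the intersection of the plane with the solid's surface.
The boundary of the cut region is a rectangle.
rectangle


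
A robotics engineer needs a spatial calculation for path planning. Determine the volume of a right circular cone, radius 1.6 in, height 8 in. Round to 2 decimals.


Shape: cone
Radius r = 1.6 in, Height h = 8 in
Formula: V = (1/3) * pi * r^2 * h
r^2 = 2.56
pi * r^2 * h = pi * 2.56 * 8 = 20.48 * pi
V = 20.48 * pi / 3
V = 21.45
21.45 in^3


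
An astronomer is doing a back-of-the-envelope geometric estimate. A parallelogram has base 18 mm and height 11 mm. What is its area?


Shape: parallelogram
Base b = 18 mm, Height h = 11 mm
Formula: A = b * h
A = 18 * 11
A = 198
198 mm^2


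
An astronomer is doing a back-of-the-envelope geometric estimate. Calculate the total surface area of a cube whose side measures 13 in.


Shape: cube
Side s = 13 in
A cube has 6 square faces.
Formula: SA = 6 * s^2
s^2 = 169
SA = 6 * 169
SA = 1014
1014 in^2


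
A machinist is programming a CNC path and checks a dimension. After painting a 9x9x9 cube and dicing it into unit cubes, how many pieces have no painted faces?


Large cube: 9 x 9 x 9, cut into unit cubes.
n = 9, so n - 2 = 7
Unpainted cubes form the interior (n - 2)^3 block.
(n - 2)^3 = 7^3 = 343
343 unit cubes


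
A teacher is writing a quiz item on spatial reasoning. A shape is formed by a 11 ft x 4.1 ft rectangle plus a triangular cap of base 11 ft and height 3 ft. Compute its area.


Composite shape: rectangle + triangle
Rectangle area = 11 * 4.1 = 45.1
Triangle area = 0.5 * 11 * 3 = 16.5
Total = 45.1 + 16.5
Total = 61.6
61.6 ft^2


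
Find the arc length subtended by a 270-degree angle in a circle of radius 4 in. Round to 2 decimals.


Shape: circular arc
Radius r = 4 in, Angle = 270 degrees
Formula: L = (angle/360) * 2 * pi * r
2 * pi * r = 8 * pi
L = (270/360) * 8 * pi
L = 6 * pi
L = 18.85
18.85 in


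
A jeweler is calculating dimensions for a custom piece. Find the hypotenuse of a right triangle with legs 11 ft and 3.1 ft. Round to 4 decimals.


Shape: right triangle
Legs a = 11 ft, b = 3.1 ft
Formula: c = sqrt(a^2 + b^2)
a^2 = 121, b^2 = 9.61
a^2 + b^2 = 130.61
c = sqrt(130.61)
c = 11.4285
11.4285 ft


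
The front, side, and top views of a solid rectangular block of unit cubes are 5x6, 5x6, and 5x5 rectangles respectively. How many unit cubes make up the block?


Orthographic views of a solid rectangular block:
Front view 5 x 6 -> length = 5, height = 6
Side view 5 x 6 -> width = 5, height = 6 (consistent)
Top view 5 x 5 -> confirms length = 5, width = 5
The block is 5 x 5 x 6.
Total unit cubes = 5 * 5 * 6 = 150
150 unit cubes


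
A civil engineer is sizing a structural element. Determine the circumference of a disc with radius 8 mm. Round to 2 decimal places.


Shape: circle
Radius r = 8 mm
Formula: C = 2 * pi * r
C = 2 * pi * 8
C = 16 * pi
C = 50.27
50.27 mm


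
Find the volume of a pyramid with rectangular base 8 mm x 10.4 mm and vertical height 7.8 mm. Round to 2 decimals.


Shape: rectangular pyramid
Base: 8 mm x 10.4 mm, Height h = 7.8 mm
Formula: V = (1/3) * base_area * h
base_area = 8 * 10.4 = 83.2
base_area * h = 83.2 * 7.8 = 648.96
V = 648.96 / 3
V = 216.32
216.32 mm^3


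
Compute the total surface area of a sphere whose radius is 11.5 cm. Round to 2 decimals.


Shape: sphere
Radius r = 11.5 cm
Formula: SA = 4 * pi * r^2
r^2 = 132.25
SA = 4 * pi * 132.25
SA = 529 * pi
SA = 1661.9
1661.9 cm^2


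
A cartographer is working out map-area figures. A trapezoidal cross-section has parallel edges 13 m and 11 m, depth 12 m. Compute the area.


Shape: trapezoid
Parallel sides a = 13 m, b = 11 m; Height h = 12 m
Formula: A = (a + b) * h / 2
a + b = 13 + 11 = 24
A = 24 * 12 / 2
A = 288 / 2
A = 144
144 m^2


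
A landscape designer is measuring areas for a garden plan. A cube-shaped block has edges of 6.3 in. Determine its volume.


Shape: cube
Side s = 6.3 in
Formula: V = s^3
V = 6.3 * 6.3 * 6.3
V = 39.69 * 6.3
V = 250.047
250.047 in^3


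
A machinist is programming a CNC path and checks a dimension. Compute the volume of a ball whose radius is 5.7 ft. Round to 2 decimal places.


Shape: sphere
Radius r = 5.7 ft
Formula: V = (4/3) * pi * r^3
r^3 = 185.193
(4/3) * 185.193 = 246.924
V = 246.924 * pi
V = 775.73
775.73 ft^3


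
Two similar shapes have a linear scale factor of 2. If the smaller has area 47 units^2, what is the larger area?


Linear scale factor k = 2
Original area = 47 units^2
Rule: under a linear scaling by k, areas scale by k^2.
k^2 = 2^2 = 4
New area = 47 * 4
New area = 188
188 units^2


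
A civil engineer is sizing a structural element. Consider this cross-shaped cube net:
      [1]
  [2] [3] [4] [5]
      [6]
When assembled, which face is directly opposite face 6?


Net: cross layout. Take square 3 as the base (bottom).
Fold the four squares in the horizontal row up around 3: 2 -> left, 4 -> right, 5 wraps to the top.
Fold 1 and 6 up from 3: 1 -> back, 6 -> front.
Opposite pairs are therefore: (1, 6), (2, 4), (3, 5).
Face 6 is opposite face 1.
face 1


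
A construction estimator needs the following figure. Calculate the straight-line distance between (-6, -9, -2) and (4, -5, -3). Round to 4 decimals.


3D distance between two points
P1 = (-6, -9, -2), P2 = (4, -5, -3)
Formula: d = sqrt((x2-x1)^2 + (y2-y1)^2 + (z2-z1)^2)
dx = 4 - -6 = 10
dy = -5 - -9 = 4
dz = -3 - -2 = -1
dx^2 + dy^2 + dz^2 = 100 + 16 + 1 = 117
d = sqrt(117)
d = 10.8167
10.8167 units


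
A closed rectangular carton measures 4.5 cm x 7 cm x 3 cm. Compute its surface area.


Shape: rectangular prism
l = 4.5 cm, w = 7 cm, h = 3 cm
Formula: SA = 2(lw + lh + wh)
lw = 31.5, lh = 13.5, wh = 21
lw + lh + wh = 66
SA = 2 * 66
SA = 132
132 cm^2


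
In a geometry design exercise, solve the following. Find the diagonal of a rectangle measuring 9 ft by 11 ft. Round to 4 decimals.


Shape: rectangle (diagonal via Pythagoras)
Sides: 9 ft and 11 ft
Formula: d = sqrt(l^2 + w^2)
l^2 = 81, w^2 = 121
l^2 + w^2 = 202
d = sqrt(202)
d = 14.2127
14.2127 ft


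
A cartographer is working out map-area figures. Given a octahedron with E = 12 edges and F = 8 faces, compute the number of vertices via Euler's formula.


Polyhedron: octahedron
Euler's formula for convex polyhedra: V - E + F = 2
Given: E = 12 edges and F = 8 faces
Solve for V:
V = 2 + E - F = 2 + 12 - 8 = 6
6 vertices


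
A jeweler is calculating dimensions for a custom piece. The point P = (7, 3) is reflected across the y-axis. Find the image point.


Transformation: reflection
Original point: (7, 3)
Rule for reflection over the y-axis: (x, y) -> (-x, y)
Apply: (7, 3) -> (-7, 3)
(-7, 3)


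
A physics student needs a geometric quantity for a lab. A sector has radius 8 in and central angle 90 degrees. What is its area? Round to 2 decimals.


Shape: circular sector
Radius r = 8 in, Angle = 90 degrees
Formula: A = (angle/360) * pi * r^2
r^2 = 64
Fraction of circle = 90/360
A = (90/360) * pi * 64
A = 16 * pi
A = 50.27
50.27 in^2


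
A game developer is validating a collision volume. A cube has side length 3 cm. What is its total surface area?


Shape: cube
Side s = 3 cm
A cube has 6 square faces.
Formula: SA = 6 * s^2
s^2 = 9
SA = 6 * 9
SA = 54
54 cm^2


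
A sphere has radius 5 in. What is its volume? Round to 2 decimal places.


Shape: sphere
Radius r = 5 in
Formula: V = (4/3) * pi * r^3
r^3 = 125
(4/3) * 125 = 166.666667
V = 166.666667 * pi
V = 523.6
523.6 in^3


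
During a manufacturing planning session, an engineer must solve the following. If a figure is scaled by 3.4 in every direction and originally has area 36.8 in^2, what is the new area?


Linear scale factor k = 3.4
Original area = 36.8 in^2
Rule: under a linear scaling by k, areas scale by k^2.
k^2 = 3.4^2 = 11.56
New area = 36.8 * 11.56
New area = 425.408
425.408 in^2


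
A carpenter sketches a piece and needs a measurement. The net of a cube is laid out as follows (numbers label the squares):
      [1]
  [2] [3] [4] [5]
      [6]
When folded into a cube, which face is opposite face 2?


Net: cross layout. Take square 3 as the base (bottom).
Fold the four squares in the horizontal row up around 3: 2 -> left, 4 -> right, 5 wraps to the top.
Fold 1 and 6 up from 3: 1 -> back, 6 -> front.
Opposite pairs are therefore: (1, 6), (2, 4), (3, 5).
Face 2 is opposite face 4.
face 4


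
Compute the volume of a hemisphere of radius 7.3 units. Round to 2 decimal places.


Shape: hemisphere (half of a sphere)
Radius r = 7.3 units
Formula: V = (1/2) * (4/3) * pi * r^3 = (2/3) * pi * r^3
r^3 = 389.017
(2/3) * 389.017 = 259.344667
V = 259.344667 * pi
V = 814.76
814.76 units^3


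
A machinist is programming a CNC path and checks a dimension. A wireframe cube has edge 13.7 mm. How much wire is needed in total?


Shape: cube
Side s = 13.7 mm
A cube has 12 edges, all equal.
Formula: total edge length = 12 * s
Total = 12 * 13.7
Total = 164.4
164.4 mm


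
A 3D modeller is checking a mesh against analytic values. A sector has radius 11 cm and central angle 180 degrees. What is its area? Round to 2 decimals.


Shape: circular sector
Radius r = 11 cm, Angle = 180 degrees
Formula: A = (angle/360) * pi * r^2
r^2 = 121
Fraction of circle = 180/360
A = (180/360) * pi * 121
A = 60.5 * pi
A = 190.07
190.07 cm^2


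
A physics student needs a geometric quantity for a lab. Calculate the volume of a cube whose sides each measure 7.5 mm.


Shape: cube
Side s = 7.5 mm
Formula: V = s^3
V = 7.5 * 7.5 * 7.5
V = 56.25 * 7.5
V = 421.875
421.875 mm^3


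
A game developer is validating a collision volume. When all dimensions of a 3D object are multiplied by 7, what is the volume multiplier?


Linear scale factor k = 7
Rule: under a linear scaling by k, volumes scale by k^3.
k^3 = 7 * 7 * 7
k^3 = 49 * 7
k^3 = 343
Volume scales by a factor of 343.
343 (dimensionless)


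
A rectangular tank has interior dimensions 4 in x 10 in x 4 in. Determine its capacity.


Shape: rectangular prism
l = 4 in, w = 10 in, h = 4 in
Formula: V = l * w * h
V = 4 * 10 * 4
V = 40 * 4
V = 160
160 in^3


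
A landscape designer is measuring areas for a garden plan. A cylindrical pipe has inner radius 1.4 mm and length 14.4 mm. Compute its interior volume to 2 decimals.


Shape: cylinder
Radius r = 1.4 mm, Height h = 14.4 mm
Formula: V = pi * r^2 * h
r^2 = 1.96
V = pi * 1.96 * 14.4
V = 28.224 * pi
V = 88.67
88.67 mm^3


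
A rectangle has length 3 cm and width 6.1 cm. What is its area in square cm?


Shape: rectangle
Length l = 3 cm, Width w = 6.1 cm
Formula: A = l * w
A = 3 * 6.1
A = 18.3
18.3 cm^2


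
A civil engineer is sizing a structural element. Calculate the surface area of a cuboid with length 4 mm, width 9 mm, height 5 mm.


Shape: rectangular prism
l = 4 mm, w = 9 mm, h = 5 mm
Formula: SA = 2(lw + lh + wh)
lw = 36, lh = 20, wh = 45
lw + lh + wh = 101
SA = 2 * 101
SA = 202
202 mm^2


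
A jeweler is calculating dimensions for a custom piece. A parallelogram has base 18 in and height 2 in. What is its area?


Shape: parallelogram
Base b = 18 in, Height h = 2 in
Formula: A = b * h
A = 18 * 2
A = 36
36 in^2


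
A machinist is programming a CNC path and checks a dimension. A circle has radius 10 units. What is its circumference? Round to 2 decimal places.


Shape: circle
Radius r = 10 units
Formula: C = 2 * pi * r
C = 2 * pi * 10
C = 20 * pi
C = 62.83
62.83 units


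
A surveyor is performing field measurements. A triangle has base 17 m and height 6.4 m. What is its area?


Shape: triangle
Base b = 17 m, Height h = 6.4 m
Formula: A = (1/2) * b * h
A = 0.5 * 17 * 6.4
A = 0.5 * 108.8
A = 54.4
54.4 m^2


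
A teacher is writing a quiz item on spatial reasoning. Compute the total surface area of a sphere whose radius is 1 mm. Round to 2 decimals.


Shape: sphere
Radius r = 1 mm
Formula: SA = 4 * pi * r^2
r^2 = 1
SA = 4 * pi * 1
SA = 4 * pi
SA = 12.57
12.57 mm^2


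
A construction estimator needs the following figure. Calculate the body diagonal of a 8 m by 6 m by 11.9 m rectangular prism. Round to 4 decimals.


Shape: rectangular box (space diagonal)
l = 8 m, w = 6 m, h = 11.9 m
Visualize: the diagonal of the base, then a right triangle with that diagonal and the height.
Formula: d = sqrt(l^2 + w^2 + h^2)
l^2 + w^2 + h^2 = 64 + 36 + 141.61 = 241.61
d = sqrt(241.61)
d = 15.5438
15.5438 m


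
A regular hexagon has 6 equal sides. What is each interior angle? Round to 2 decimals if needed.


Shape: regular hexagon (6 sides)
Formula: interior angle = (n - 2) * 180 / n
(n - 2) = 4
(n - 2) * 180 = 720
angle = 720 / 6
angle = 120
120 degrees


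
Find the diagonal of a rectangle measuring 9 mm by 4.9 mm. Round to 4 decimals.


Shape: rectangle (diagonal via Pythagoras)
Sides: 9 mm and 4.9 mm
Formula: d = sqrt(l^2 + w^2)
l^2 = 81, w^2 = 24.01
l^2 + w^2 = 105.01
d = sqrt(105.01)
d = 10.2474
10.2474 mm


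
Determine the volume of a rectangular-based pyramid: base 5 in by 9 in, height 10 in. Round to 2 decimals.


Shape: rectangular pyramid
Base: 5 in x 9 in, Height h = 10 in
Formula: V = (1/3) * base_area * h
base_area = 5 * 9 = 45
base_area * h = 45 * 10 = 450
V = 450 / 3
V = 150
150 in^3


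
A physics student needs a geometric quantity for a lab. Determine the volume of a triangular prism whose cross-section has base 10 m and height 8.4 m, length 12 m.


Shape: triangular prism
Triangle base = 10 m, triangle height = 8.4 m, prism length L = 12 m
Formula: V = (1/2 * b * h_tri) * L
Cross-section area = 0.5 * 10 * 8.4 = 42
V = 42 * 12
V = 504
504 m^3


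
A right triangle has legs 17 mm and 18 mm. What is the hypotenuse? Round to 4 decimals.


Shape: right triangle
Legs a = 17 mm, b = 18 mm
Formula: c = sqrt(a^2 + b^2)
a^2 = 289, b^2 = 324
a^2 + b^2 = 613
c = sqrt(613)
c = 24.7588
24.7588 mm


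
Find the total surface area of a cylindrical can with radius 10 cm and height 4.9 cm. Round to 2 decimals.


Shape: closed cylinder
Radius r = 10 cm, Height h = 4.9 cm
Formula: SA = 2*pi*r^2 + 2*pi*r*h = 2*pi*r*(r + h)
r + h = 14.9
2 * r * (r + h) = 2 * 10 * 14.9 = 298
SA = 298 * pi
SA = 936.19
936.19 cm^2


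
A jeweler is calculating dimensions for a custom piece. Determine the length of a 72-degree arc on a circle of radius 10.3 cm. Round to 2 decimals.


Shape: circular arc
Radius r = 10.3 cm, Angle = 72 degrees
Formula: L = (angle/360) * 2 * pi * r
2 * pi * r = 20.6 * pi
L = (72/360) * 20.6 * pi
L = 4.12 * pi
L = 12.94
12.94 cm


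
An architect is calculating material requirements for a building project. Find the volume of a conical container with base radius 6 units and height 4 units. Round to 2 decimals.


Shape: cone
Radius r = 6 units, Height h = 4 units
Formula: V = (1/3) * pi * r^2 * h
r^2 = 36
pi * r^2 * h = pi * 36 * 4 = 144 * pi
V = 144 * pi / 3
V = 150.8
150.8 units^3


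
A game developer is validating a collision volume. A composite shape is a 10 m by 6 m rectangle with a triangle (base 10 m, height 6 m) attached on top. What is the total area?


Composite shape: rectangle + triangle
Rectangle area = 10 * 6 = 60
Triangle area = 0.5 * 10 * 6 = 30
Total = 60 + 30
Total = 90
90 m^2


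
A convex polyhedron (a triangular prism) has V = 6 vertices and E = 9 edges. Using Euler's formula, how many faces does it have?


Polyhedron: triangular prism
Euler's formula for convex polyhedra: V - E + F = 2
Given: V = 6 vertices and E = 9 edges
Solve for F:
F = 2 + E - V = 2 + 9 - 6 = 5
5 faces


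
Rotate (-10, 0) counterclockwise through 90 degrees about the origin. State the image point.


Transformation: rotation about the origin
Original point: (-10, 0)
Rule for 90 deg counterclockwise: (x, y) -> (-y, x)
Apply: (-10, 0) -> (0, -10)
(0, -10)


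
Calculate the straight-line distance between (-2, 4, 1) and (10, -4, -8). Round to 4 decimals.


3D distance between two points
P1 = (-2, 4, 1), P2 = (10, -4, -8)
Formula: d = sqrt((x2-x1)^2 + (y2-y1)^2 + (z2-z1)^2)
dx = 10 - -2 = 12
dy = -4 - 4 = -8
dz = -8 - 1 = -9
dx^2 + dy^2 + dz^2 = 144 + 64 + 81 = 289
d = sqrt(289)
d = 17.0
17 units


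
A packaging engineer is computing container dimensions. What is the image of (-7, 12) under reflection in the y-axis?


Transformation: reflection
Original point: (-7, 12)
Rule for reflection over the y-axis: (x, y) -> (-x, y)
Apply: (-7, 12) -> (7, 12)
(7, 12)


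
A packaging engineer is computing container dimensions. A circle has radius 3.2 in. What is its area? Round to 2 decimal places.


Shape: circle
Radius r = 3.2 in
Formula: A = pi * r^2
r^2 = 3.2^2 = 10.24
A = pi * 10.24
A = 32.17
32.17 in^2


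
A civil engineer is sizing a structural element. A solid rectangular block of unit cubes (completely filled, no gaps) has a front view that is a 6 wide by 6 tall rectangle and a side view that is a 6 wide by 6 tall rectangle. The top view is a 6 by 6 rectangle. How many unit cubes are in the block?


Orthographic views of a solid rectangular block:
Front view 6 x 6 -> length = 6, height = 6
Side view 6 x 6 -> width = 6, height = 6 (consistent)
Top view 6 x 6 -> confirms length = 6, width = 6
The block is 6 x 6 x 6.
Total unit cubes = 6 * 6 * 6 = 216
216 unit cubes


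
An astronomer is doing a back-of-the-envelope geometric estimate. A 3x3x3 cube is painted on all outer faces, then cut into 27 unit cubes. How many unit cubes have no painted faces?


Large cube: 3 x 3 x 3, cut into unit cubes.
n = 3, so n - 2 = 1
Unpainted cubes form the interior (n - 2)^3 block.
(n - 2)^3 = 1^3 = 1
1 unit cubes


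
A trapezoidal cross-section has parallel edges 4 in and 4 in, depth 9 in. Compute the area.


Shape: trapezoid
Parallel sides a = 4 in, b = 4 in; Height h = 9 in
Formula: A = (a + b) * h / 2
a + b = 4 + 4 = 8
A = 8 * 9 / 2
A = 72 / 2
A = 36
36 in^2


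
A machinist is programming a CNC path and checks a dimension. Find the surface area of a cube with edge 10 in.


Shape: cube
Side s = 10 in
A cube has 6 square faces.
Formula: SA = 6 * s^2
s^2 = 100
SA = 6 * 100
SA = 600
600 in^2


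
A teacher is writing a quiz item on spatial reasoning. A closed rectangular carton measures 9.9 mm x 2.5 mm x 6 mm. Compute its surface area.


Shape: rectangular prism
l = 9.9 mm, w = 2.5 mm, h = 6 mm
Formula: SA = 2(lw + lh + wh)
lw = 24.75, lh = 59.4, wh = 15
lw + lh + wh = 99.15
SA = 2 * 99.15
SA = 198.3
198.3 mm^2


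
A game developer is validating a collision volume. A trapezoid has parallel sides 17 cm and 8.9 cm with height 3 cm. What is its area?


Shape: trapezoid
Parallel sides a = 17 cm, b = 8.9 cm; Height h = 3 cm
Formula: A = (a + b) * h / 2
a + b = 17 + 8.9 = 25.9
A = 25.9 * 3 / 2
A = 77.7 / 2
A = 38.85
38.85 cm^2


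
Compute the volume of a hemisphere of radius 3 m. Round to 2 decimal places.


Shape: hemisphere (half of a sphere)
Radius r = 3 m
Formula: V = (1/2) * (4/3) * pi * r^3 = (2/3) * pi * r^3
r^3 = 27
(2/3) * 27 = 18
V = 18 * pi
V = 56.55
56.55 m^3


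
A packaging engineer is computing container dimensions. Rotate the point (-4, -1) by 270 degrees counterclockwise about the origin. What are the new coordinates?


Transformation: rotation about the origin
Original point: (-4, -1)
Rule for 270 deg counterclockwise: (x, y) -> (y, -x)
Apply: (-4, -1) -> (-1, 4)
(-1, 4)


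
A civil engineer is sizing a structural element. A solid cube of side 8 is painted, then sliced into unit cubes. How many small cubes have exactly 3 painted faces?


Large cube: 8 x 8 x 8, cut into unit cubes.
Cubes with 3 painted faces are at the corners. A cube always has 8 corners.
Count = 8
8 unit cubes


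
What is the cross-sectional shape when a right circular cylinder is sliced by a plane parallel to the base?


Solid: right circular cylinder
Cutting plane: parallel to the base
Visualize the intersection of the plane with the solid's surface.
The boundary of the cut region is a circle.
circle


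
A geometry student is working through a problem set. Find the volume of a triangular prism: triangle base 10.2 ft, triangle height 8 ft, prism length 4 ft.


Shape: triangular prism
Triangle base = 10.2 ft, triangle height = 8 ft, prism length L = 4 ft
Formula: V = (1/2 * b * h_tri) * L
Cross-section area = 0.5 * 10.2 * 8 = 40.8
V = 40.8 * 4
V = 163.2
163.2 ft^3


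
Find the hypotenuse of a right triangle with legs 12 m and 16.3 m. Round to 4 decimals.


Shape: right triangle
Legs a = 12 m, b = 16.3 m
Formula: c = sqrt(a^2 + b^2)
a^2 = 144, b^2 = 265.69
a^2 + b^2 = 409.69
c = sqrt(409.69)
c = 20.2408
20.2408 m


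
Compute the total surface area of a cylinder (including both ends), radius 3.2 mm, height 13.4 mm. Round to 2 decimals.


Shape: closed cylinder
Radius r = 3.2 mm, Height h = 13.4 mm
Formula: SA = 2*pi*r^2 + 2*pi*r*h = 2*pi*r*(r + h)
r + h = 16.6
2 * r * (r + h) = 2 * 3.2 * 16.6 = 106.24
SA = 106.24 * pi
SA = 333.76
333.76 mm^2


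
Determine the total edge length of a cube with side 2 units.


Shape: cube
Side s = 2 units
A cube has 12 edges, all equal.
Formula: total edge length = 12 * s
Total = 12 * 2
Total = 24
24 units


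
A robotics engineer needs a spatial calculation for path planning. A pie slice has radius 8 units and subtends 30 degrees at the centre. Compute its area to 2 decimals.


Shape: circular sector
Radius r = 8 units, Angle = 30 degrees
Formula: A = (angle/360) * pi * r^2
r^2 = 64
Fraction of circle = 30/360
A = (30/360) * pi * 64
A = 5.333333 * pi
A = 16.76
16.76 units^2


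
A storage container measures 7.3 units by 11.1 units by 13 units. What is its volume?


Shape: rectangular prism
l = 7.3 units, w = 11.1 units, h = 13 units
Formula: V = l * w * h
V = 7.3 * 11.1 * 13
V = 81.03 * 13
V = 1053.39
1053.39 units^3


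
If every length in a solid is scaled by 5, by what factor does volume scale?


Linear scale factor k = 5
Rule: under a linear scaling by k, volumes scale by k^3.
k^3 = 5 * 5 * 5
k^3 = 25 * 5
k^3 = 125
Volume scales by a factor of 125.
125 (dimensionless)


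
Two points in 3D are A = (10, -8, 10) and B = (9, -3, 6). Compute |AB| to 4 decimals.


3D distance between two points
P1 = (10, -8, 10), P2 = (9, -3, 6)
Formula: d = sqrt((x2-x1)^2 + (y2-y1)^2 + (z2-z1)^2)
dx = 9 - 10 = -1
dy = -3 - -8 = 5
dz = 6 - 10 = -4
dx^2 + dy^2 + dz^2 = 1 + 25 + 16 = 42
d = sqrt(42)
d = 6.4807
6.4807 units


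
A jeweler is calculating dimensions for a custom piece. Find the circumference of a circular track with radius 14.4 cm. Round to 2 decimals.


Shape: circle
Radius r = 14.4 cm
Formula: C = 2 * pi * r
C = 2 * pi * 14.4
C = 28.8 * pi
C = 90.48
90.48 cm


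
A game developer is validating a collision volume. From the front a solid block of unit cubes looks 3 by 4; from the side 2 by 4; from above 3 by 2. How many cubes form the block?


Orthographic views of a solid rectangular block:
Front view 3 x 4 -> length = 3, height = 4
Side view 2 x 4 -> width = 2, height = 4 (consistent)
Top view 3 x 2 -> confirms length = 3, width = 2
The block is 3 x 2 x 4.
Total unit cubes = 3 * 2 * 4 = 24
24 unit cubes


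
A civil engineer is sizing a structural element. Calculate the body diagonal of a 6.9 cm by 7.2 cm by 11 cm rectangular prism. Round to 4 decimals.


Shape: rectangular box (space diagonal)
l = 6.9 cm, w = 7.2 cm, h = 11 cm
Visualize: the diagonal of the base, then a right triangle with that diagonal and the height.
Formula: d = sqrt(l^2 + w^2 + h^2)
l^2 + w^2 + h^2 = 47.61 + 51.84 + 121 = 220.45
d = sqrt(220.45)
d = 14.8476
14.8476 cm


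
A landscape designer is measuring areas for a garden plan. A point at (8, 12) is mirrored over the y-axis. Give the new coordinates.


Transformation: reflection
Original point: (8, 12)
Rule for reflection over the y-axis: (x, y) -> (-x, y)
Apply: (8, 12) -> (-8, 12)
(-8, 12)


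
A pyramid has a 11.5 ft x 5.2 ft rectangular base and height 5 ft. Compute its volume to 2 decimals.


Shape: rectangular pyramid
Base: 11.5 ft x 5.2 ft, Height h = 5 ft
Formula: V = (1/3) * base_area * h
base_area = 11.5 * 5.2 = 59.8
base_area * h = 59.8 * 5 = 299
V = 299 / 3
V = 99.67
99.67 ft^3


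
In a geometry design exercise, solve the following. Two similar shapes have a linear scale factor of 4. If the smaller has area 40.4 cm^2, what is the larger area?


Linear scale factor k = 4
Original area = 40.4 cm^2
Rule: under a linear scaling by k, areas scale by k^2.
k^2 = 4^2 = 16
New area = 40.4 * 16
New area = 646.4
646.4 cm^2


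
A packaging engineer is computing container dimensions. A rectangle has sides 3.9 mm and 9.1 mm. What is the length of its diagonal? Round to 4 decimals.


Shape: rectangle (diagonal via Pythagoras)
Sides: 3.9 mm and 9.1 mm
Formula: d = sqrt(l^2 + w^2)
l^2 = 15.21, w^2 = 82.81
l^2 + w^2 = 98.02
d = sqrt(98.02)
d = 9.9005
9.9005 mm


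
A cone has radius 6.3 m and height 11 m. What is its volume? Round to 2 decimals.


Shape: cone
Radius r = 6.3 m, Height h = 11 m
Formula: V = (1/3) * pi * r^2 * h
r^2 = 39.69
pi * r^2 * h = pi * 39.69 * 11 = 436.59 * pi
V = 436.59 * pi / 3
V = 457.2
457.2 m^3


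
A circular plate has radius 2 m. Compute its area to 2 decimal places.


Shape: circle
Radius r = 2 m
Formula: A = pi * r^2
r^2 = 2^2 = 4
A = pi * 4
A = 12.57
12.57 m^2


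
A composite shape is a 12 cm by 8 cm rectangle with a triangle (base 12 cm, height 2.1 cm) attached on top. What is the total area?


Composite shape: rectangle + triangle
Rectangle area = 12 * 8 = 96
Triangle area = 0.5 * 12 * 2.1 = 12.6
Total = 96 + 12.6
Total = 108.6
108.6 cm^2


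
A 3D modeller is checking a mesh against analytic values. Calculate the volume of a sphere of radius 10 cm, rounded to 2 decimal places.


Shape: sphere
Radius r = 10 cm
Formula: V = (4/3) * pi * r^3
r^3 = 1000
(4/3) * 1000 = 1333.333333
V = 1333.333333 * pi
V = 4188.79
4188.79 cm^3


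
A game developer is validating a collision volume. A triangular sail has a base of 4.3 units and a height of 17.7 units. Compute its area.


Shape: triangle
Base b = 4.3 units, Height h = 17.7 units
Formula: A = (1/2) * b * h
A = 0.5 * 4.3 * 17.7
A = 0.5 * 76.11
A = 38.055
38.055 units^2


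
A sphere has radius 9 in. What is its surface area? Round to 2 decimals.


Shape: sphere
Radius r = 9 in
Formula: SA = 4 * pi * r^2
r^2 = 81
SA = 4 * pi * 81
SA = 324 * pi
SA = 1017.88
1017.88 in^2


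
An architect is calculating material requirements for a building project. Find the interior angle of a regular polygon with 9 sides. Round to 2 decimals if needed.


Shape: regular nonagon (9 sides)
Formula: interior angle = (n - 2) * 180 / n
(n - 2) = 7
(n - 2) * 180 = 1260
angle = 1260 / 9
angle = 140
140 degrees


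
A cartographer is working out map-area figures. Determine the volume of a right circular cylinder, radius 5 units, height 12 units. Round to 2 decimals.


Shape: cylinder
Radius r = 5 units, Height h = 12 units
Formula: V = pi * r^2 * h
r^2 = 25
V = pi * 25 * 12
V = 300 * pi
V = 942.48
942.48 units^3


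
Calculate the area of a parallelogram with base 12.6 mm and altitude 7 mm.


Shape: parallelogram
Base b = 12.6 mm, Height h = 7 mm
Formula: A = b * h
A = 12.6 * 7
A = 88.2
88.2 mm^2


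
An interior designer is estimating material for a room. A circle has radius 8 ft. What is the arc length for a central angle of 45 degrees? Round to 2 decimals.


Shape: circular arc
Radius r = 8 ft, Angle = 45 degrees
Formula: L = (angle/360) * 2 * pi * r
2 * pi * r = 16 * pi
L = (45/360) * 16 * pi
L = 2 * pi
L = 6.28
6.28 ft


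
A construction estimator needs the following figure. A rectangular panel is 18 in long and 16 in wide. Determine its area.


Shape: rectangle
Length l = 18 in, Width w = 16 in
Formula: A = l * w
A = 18 * 16
A = 288
288 in^2


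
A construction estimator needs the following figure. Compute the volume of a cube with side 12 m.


Shape: cube
Side s = 12 m
Formula: V = s^3
V = 12 * 12 * 12
V = 144 * 12
V = 1728
1728 m^3


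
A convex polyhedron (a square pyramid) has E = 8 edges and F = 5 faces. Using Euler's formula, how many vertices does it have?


Polyhedron: square pyramid
Euler's formula for convex polyhedra: V - E + F = 2
Given: E = 8 edges and F = 5 faces
Solve for V:
V = 2 + E - F = 2 + 8 - 5 = 5
5 vertices


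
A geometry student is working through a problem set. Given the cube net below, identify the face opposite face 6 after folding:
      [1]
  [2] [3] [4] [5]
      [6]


Net: cross layout. Take square 3 as the base (bottom).
Fold the four squares in the horizontal row up around 3: 2 -> left, 4 -> right, 5 wraps to the top.
Fold 1 and 6 up from 3: 1 -> back, 6 -> front.
Opposite pairs are therefore: (1, 6), (2, 4), (3, 5).
Face 6 is opposite face 1.
face 1


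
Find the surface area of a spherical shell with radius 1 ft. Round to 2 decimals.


Shape: sphere
Radius r = 1 ft
Formula: SA = 4 * pi * r^2
r^2 = 1
SA = 4 * pi * 1
SA = 4 * pi
SA = 12.57
12.57 ft^2


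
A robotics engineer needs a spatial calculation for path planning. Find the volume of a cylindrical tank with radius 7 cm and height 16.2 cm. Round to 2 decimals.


Shape: cylinder
Radius r = 7 cm, Height h = 16.2 cm
Formula: V = pi * r^2 * h
r^2 = 49
V = pi * 49 * 16.2
V = 793.8 * pi
V = 2493.8
2493.8 cm^3


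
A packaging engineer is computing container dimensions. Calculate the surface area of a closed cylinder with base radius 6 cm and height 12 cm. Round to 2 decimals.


Shape: closed cylinder
Radius r = 6 cm, Height h = 12 cm
Formula: SA = 2*pi*r^2 + 2*pi*r*h = 2*pi*r*(r + h)
r + h = 18
2 * r * (r + h) = 2 * 6 * 18 = 216
SA = 216 * pi
SA = 678.58
678.58 cm^2


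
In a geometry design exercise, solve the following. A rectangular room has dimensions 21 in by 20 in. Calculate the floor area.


Shape: rectangle
Length l = 21 in, Width w = 20 in
Formula: A = l * w
A = 21 * 20
A = 420
420 in^2


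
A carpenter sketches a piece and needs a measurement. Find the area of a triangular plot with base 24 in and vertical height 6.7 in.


Shape: triangle
Base b = 24 in, Height h = 6.7 in
Formula: A = (1/2) * b * h
A = 0.5 * 24 * 6.7
A = 0.5 * 160.8
A = 80.4
80.4 in^2


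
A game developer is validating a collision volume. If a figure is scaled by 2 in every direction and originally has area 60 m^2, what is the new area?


Linear scale factor k = 2
Original area = 60 m^2
Rule: under a linear scaling by k, areas scale by k^2.
k^2 = 2^2 = 4
New area = 60 * 4
New area = 240
240 m^2


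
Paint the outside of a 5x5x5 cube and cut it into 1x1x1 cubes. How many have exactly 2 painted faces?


Large cube: 5 x 5 x 5, cut into unit cubes.
n = 5, so n - 2 = 3
Cubes with 2 painted faces lie along the edges, excluding corners.
A cube has 12 edges; each contributes (n - 2) = 3 such cubes.
Count = 12 * 3 = 36
36 unit cubes


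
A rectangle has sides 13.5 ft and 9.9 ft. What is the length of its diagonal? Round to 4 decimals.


Shape: rectangle (diagonal via Pythagoras)
Sides: 13.5 ft and 9.9 ft
Formula: d = sqrt(l^2 + w^2)
l^2 = 182.25, w^2 = 98.01
l^2 + w^2 = 280.26
d = sqrt(280.26)
d = 16.741
16.741 ft


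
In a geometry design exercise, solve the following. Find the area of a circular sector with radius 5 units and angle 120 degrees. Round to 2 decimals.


Shape: circular sector
Radius r = 5 units, Angle = 120 degrees
Formula: A = (angle/360) * pi * r^2
r^2 = 25
Fraction of circle = 120/360
A = (120/360) * pi * 25
A = 8.333333 * pi
A = 26.18
26.18 units^2
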